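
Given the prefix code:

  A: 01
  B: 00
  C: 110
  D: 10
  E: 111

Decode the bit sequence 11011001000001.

Read left to right; each codeword is recognised as soon as it completes (prefix code):
  110→C | 110→C | 01→A | 00→B | 00→B | 01→A
Decoded message: CCABBA

CCABBA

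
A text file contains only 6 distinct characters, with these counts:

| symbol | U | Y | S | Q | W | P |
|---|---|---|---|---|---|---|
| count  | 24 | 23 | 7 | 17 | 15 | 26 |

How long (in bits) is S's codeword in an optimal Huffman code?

4

Repeatedly merge the two smallest:
combine S(7), W(15) → 22
combine Q(17), 22 → 39
combine Y(23), U(24) → 47
combine P(26), 39 → 65
combine 47, 65 → 112
The subtree containing S is merged 4 times, so code length = 4.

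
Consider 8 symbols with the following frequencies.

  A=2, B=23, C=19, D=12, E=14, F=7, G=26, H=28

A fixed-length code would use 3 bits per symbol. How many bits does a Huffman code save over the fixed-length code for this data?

24

Fixed-length: 3 bits × 131 symbols = 393 bits.
Huffman merges:
combine A(2), F(7) → 9
combine 9, D(12) → 21
combine E(14), C(19) → 33
combine 21, B(23) → 44
combine G(26), H(28) → 54
combine 33, 44 → 77
combine 54, 77 → 131
Huffman total = 9 + 21 + 33 + 44 + 54 + 77 + 131 = 369 bits.
Saving = 393 − 369 = 24 bits.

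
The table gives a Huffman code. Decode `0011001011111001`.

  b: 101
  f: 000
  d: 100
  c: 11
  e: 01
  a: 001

Read left to right; each codeword is recognised as soon as it completes (prefix code):
  001→a | 100→d | 101→b | 11→c | 11→c | 001→a
Decoded message: adbcca

adbcca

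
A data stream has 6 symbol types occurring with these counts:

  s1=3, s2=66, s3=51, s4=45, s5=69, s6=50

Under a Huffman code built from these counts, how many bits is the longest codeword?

4

Merge the two lowest-weight nodes at each step:
combine s1(3), s4(45) → 48
combine 48, s6(50) → 98
combine s3(51), s2(66) → 117
combine s5(69), 98 → 167
combine 117, 167 → 284
Maximum depth reached is 4.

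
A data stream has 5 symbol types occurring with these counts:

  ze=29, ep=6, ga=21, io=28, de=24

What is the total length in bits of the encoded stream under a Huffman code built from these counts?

Merge the two smallest weights repeatedly:
combine ep(6), ga(21) → 27
combine de(24), 27 → 51
combine io(28), ze(29) → 57
combine 51, 57 → 108
Total encoded bits = sum of merged weights = 27 + 51 + 57 + 108 = 243.

243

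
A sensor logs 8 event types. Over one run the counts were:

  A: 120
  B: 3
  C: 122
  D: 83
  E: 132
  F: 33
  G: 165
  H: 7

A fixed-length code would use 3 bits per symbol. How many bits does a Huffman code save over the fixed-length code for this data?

Fixed-length: 3 bits × 665 symbols = 1995 bits.
Huffman merges:
B(3) + H(7) → 10
10 + F(33) → 43
43 + D(83) → 126
A(120) + C(122) → 242
126 + E(132) → 258
G(165) + 242 → 407
258 + 407 → 665
Huffman total = 10 + 43 + 126 + 242 + 258 + 407 + 665 = 1751 bits.
Saving = 1995 − 1751 = 244 bits.

244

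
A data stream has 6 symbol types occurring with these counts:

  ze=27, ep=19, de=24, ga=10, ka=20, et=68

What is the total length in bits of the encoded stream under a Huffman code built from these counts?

Greedily combine the two least-frequent nodes:
ga(10) + ep(19) → 29
ka(20) + de(24) → 44
ze(27) + 29 → 56
44 + 56 → 100
et(68) + 100 → 168
The encoded length is the sum of every internal node's weight: 29 + 44 + 56 + 100 + 168 = 397 bits.

397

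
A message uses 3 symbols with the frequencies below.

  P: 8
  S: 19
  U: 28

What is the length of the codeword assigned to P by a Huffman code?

2

Huffman merges, smallest pair first:
merge P(8) and S(19): 27
merge 27 and U(28): 55
P's leaf is at depth 2, giving a 2-bit codeword.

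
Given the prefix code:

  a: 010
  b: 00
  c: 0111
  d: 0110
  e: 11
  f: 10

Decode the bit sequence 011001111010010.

dcffa

Read left to right; each codeword is recognised as soon as it completes (prefix code):
  0110→d | 0111→c | 10→f | 10→f | 010→a
Decoded message: dcffa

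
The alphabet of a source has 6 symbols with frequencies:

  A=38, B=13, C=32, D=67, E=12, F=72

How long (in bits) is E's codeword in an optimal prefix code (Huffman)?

4

Build the tree from the bottom:
E(12) + B(13) → 25
25 + C(32) → 57
A(38) + 57 → 95
D(67) + F(72) → 139
95 + 139 → 234
The subtree containing E is merged 4 times, so code length = 4.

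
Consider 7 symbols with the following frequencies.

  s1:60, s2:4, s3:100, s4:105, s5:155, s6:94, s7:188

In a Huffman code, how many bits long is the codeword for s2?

Repeatedly merge the two smallest:
combine s2(4), s1(60) → 64
combine 64, s6(94) → 158
combine s3(100), s4(105) → 205
combine s5(155), 158 → 313
combine s7(188), 205 → 393
combine 313, 393 → 706
The subtree containing s2 is merged 4 times, so code length = 4.

4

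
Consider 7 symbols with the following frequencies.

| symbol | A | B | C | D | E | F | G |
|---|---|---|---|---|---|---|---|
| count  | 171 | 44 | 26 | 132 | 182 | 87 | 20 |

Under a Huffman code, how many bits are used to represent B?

4

Repeatedly merge the two smallest:
merge G(20) and C(26): 46
merge B(44) and 46: 90
merge F(87) and 90: 177
merge D(132) and A(171): 303
merge 177 and E(182): 359
merge 303 and 359: 662
The subtree containing B is merged 4 times, so code length = 4.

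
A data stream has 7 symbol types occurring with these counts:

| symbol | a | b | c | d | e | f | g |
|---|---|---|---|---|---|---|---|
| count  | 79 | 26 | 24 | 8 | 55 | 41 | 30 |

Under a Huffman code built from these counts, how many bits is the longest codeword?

Merge the two lowest-weight nodes at each step:
combine d(8), c(24) → 32
combine b(26), g(30) → 56
combine 32, f(41) → 73
combine e(55), 56 → 111
combine 73, a(79) → 152
combine 111, 152 → 263
The first pair merged (d, c) ends up deepest, at depth 4.

4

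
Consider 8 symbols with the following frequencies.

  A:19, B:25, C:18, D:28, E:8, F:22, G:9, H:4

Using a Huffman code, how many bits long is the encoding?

Greedily combine the two least-frequent nodes:
combine H(4), E(8) → 12
combine G(9), 12 → 21
combine C(18), A(19) → 37
combine 21, F(22) → 43
combine B(25), D(28) → 53
combine 37, 43 → 80
combine 53, 80 → 133
Total encoded bits = sum of merged weights = 12 + 21 + 37 + 43 + 53 + 80 + 133 = 379.

379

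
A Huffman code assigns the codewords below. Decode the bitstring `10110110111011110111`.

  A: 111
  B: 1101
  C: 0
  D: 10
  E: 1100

DBDACADA

Read left to right; each codeword is recognised as soon as it completes (prefix code):
  10→D | 1101→B | 10→D | 111→A | 0→C | 111→A | 10→D | 111→A
Decoded message: DBDACADA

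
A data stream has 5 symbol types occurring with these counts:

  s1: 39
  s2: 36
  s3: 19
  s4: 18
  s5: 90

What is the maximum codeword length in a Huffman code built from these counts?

Merge the two lowest-weight nodes at each step:
merge s4(18) and s3(19): 37
merge s2(36) and 37: 73
merge s1(39) and 73: 112
merge s5(90) and 112: 202
Maximum depth reached is 4.

4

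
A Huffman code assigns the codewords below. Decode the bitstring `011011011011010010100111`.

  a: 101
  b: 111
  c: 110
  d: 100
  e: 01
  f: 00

Read left to right; each codeword is recognised as soon as it completes (prefix code):
  01→e | 101→a | 101→a | 101→a | 101→a | 00→f | 101→a | 00→f | 111→b
Decoded message: eaaaafafb

eaaaafafb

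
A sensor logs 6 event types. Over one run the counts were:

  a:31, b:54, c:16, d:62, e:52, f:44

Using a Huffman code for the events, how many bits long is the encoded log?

Build the Huffman tree bottom-up:
merge c(16) and a(31): 47
merge f(44) and 47: 91
merge e(52) and b(54): 106
merge d(62) and 91: 153
merge 106 and 153: 259
The encoded length is the sum of every internal node's weight: 47 + 91 + 106 + 153 + 259 = 656 bits.

656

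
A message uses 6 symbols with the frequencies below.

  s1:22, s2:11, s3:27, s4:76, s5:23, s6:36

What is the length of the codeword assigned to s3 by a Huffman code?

3

Repeatedly merge the two smallest:
s2(11) + s1(22) → 33
s5(23) + s3(27) → 50
33 + s6(36) → 69
50 + 69 → 119
s4(76) + 119 → 195
s3 sits 3 levels below the root, so its codeword is 3 bits.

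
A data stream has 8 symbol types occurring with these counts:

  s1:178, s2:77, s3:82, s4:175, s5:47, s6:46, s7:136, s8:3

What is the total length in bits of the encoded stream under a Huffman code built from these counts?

Build the Huffman tree bottom-up:
s8(3) + s6(46) → 49
s5(47) + 49 → 96
s2(77) + s3(82) → 159
96 + s7(136) → 232
159 + s4(175) → 334
s1(178) + 232 → 410
334 + 410 → 744
Each symbol's bit-cost is frequency × depth; summing gives 2024 bits (equivalently 49 + 96 + 159 + 232 + 334 + 410 + 744).

2024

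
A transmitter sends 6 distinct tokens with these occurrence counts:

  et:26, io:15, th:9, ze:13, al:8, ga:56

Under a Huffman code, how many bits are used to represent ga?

Build the tree from the bottom:
al(8) + th(9) → 17
ze(13) + io(15) → 28
17 + et(26) → 43
28 + 43 → 71
ga(56) + 71 → 127
ga sits one level below the root: a 1-bit codeword.

1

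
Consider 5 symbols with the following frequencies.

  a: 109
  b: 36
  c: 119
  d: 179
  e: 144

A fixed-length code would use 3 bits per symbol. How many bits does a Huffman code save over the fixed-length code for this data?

442

Fixed-length: 3 bits × 587 symbols = 1761 bits.
Huffman merges:
b(36) + a(109) → 145
c(119) + e(144) → 263
145 + d(179) → 324
263 + 324 → 587
Huffman total = 145 + 263 + 324 + 587 = 1319 bits.
Saving = 1761 − 1319 = 442 bits.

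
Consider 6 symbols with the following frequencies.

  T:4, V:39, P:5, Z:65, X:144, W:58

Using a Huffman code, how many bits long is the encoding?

649

Greedily combine the two least-frequent nodes:
merge T(4) and P(5): 9
merge 9 and V(39): 48
merge 48 and W(58): 106
merge Z(65) and 106: 171
merge X(144) and 171: 315
The encoded length is the sum of every internal node's weight: 9 + 48 + 106 + 171 + 315 = 649 bits.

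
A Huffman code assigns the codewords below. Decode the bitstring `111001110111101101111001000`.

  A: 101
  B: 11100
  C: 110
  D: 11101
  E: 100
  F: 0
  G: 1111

Read left to right; each codeword is recognised as soon as it completes (prefix code):
  11100→B | 11101→D | 11101→D | 101→A | 11100→B | 100→E | 0→F
Decoded message: BDDABEF

BDDABEF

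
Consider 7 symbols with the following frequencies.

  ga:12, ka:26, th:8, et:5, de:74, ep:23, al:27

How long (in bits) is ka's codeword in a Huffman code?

Repeatedly merge the two smallest:
et(5) + th(8) → 13
ga(12) + 13 → 25
ep(23) + 25 → 48
ka(26) + al(27) → 53
48 + 53 → 101
de(74) + 101 → 175
ka sits 3 levels below the root, so its codeword is 3 bits.

3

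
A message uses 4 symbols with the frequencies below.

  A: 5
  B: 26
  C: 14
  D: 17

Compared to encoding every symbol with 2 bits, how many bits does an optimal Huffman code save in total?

Fixed-length: 2 bits × 62 symbols = 124 bits.
Huffman merges:
merge A(5) and C(14): 19
merge D(17) and 19: 36
merge B(26) and 36: 62
Huffman total = 19 + 36 + 62 = 117 bits.
Saving = 124 − 117 = 7 bits.

7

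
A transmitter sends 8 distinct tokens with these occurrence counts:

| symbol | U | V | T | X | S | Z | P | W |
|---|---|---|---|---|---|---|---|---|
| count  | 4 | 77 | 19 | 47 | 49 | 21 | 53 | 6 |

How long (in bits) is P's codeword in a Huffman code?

2

Build the tree from the bottom:
combine U(4), W(6) → 10
combine 10, T(19) → 29
combine Z(21), 29 → 50
combine X(47), S(49) → 96
combine 50, P(53) → 103
combine V(77), 96 → 173
combine 103, 173 → 276
P's leaf is at depth 2, giving a 2-bit codeword.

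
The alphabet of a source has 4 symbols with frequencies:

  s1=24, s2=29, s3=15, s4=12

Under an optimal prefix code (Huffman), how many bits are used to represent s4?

Repeatedly merge the two smallest:
s4(12) + s3(15) → 27
s1(24) + 27 → 51
s2(29) + 51 → 80
s4's leaf is at depth 3, giving a 3-bit codeword.

3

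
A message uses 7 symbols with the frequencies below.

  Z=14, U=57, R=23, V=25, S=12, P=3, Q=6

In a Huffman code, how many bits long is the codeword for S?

4

Build the tree from the bottom:
P(3) + Q(6) → 9
9 + S(12) → 21
Z(14) + 21 → 35
R(23) + V(25) → 48
35 + 48 → 83
U(57) + 83 → 140
S sits 4 levels below the root, so its codeword is 4 bits.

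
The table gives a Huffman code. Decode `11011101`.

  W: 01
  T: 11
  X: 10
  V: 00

TWTW

Read left to right; each codeword is recognised as soon as it completes (prefix code):
  11→T | 01→W | 11→T | 01→W
Decoded message: TWTW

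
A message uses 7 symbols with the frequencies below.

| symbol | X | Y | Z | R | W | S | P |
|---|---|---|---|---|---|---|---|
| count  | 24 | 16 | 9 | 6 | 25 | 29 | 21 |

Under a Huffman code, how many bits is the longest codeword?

Merge the two lowest-weight nodes at each step:
R(6) + Z(9) → 15
15 + Y(16) → 31
P(21) + X(24) → 45
W(25) + S(29) → 54
31 + 45 → 76
54 + 76 → 130
The rarest symbols sit at the bottom; the longest codeword is 4 bits.

4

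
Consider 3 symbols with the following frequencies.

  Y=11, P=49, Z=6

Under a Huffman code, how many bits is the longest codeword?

2

Merge the two lowest-weight nodes at each step:
merge Z(6) and Y(11): 17
merge 17 and P(49): 66
The rarest symbols sit at the bottom; the longest codeword is 2 bits.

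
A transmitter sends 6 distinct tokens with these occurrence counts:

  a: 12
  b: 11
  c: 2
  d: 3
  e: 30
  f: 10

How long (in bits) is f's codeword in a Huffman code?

3

Huffman merges, smallest pair first:
c(2) + d(3) → 5
5 + f(10) → 15
b(11) + a(12) → 23
15 + 23 → 38
e(30) + 38 → 68
f sits 3 levels below the root, so its codeword is 3 bits.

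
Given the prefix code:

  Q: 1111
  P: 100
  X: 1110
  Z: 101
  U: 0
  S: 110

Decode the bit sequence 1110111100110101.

XQUUSZ

Read left to right; each codeword is recognised as soon as it completes (prefix code):
  1110→X | 1111→Q | 0→U | 0→U | 110→S | 101→Z
Decoded message: XQUUSZ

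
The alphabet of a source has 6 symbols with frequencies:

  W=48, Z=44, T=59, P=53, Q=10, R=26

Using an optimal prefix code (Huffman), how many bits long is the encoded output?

596

Greedily combine the two least-frequent nodes:
merge Q(10) and R(26): 36
merge 36 and Z(44): 80
merge W(48) and P(53): 101
merge T(59) and 80: 139
merge 101 and 139: 240
Total encoded bits = sum of merged weights = 36 + 80 + 101 + 139 + 240 = 596.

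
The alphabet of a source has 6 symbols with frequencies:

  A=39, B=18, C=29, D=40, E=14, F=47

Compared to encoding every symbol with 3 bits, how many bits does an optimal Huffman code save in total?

94

Fixed-length: 3 bits × 187 symbols = 561 bits.
Huffman merges:
merge E(14) and B(18): 32
merge C(29) and 32: 61
merge A(39) and D(40): 79
merge F(47) and 61: 108
merge 79 and 108: 187
Huffman total = 32 + 61 + 79 + 108 + 187 = 467 bits.
Saving = 561 − 467 = 94 bits.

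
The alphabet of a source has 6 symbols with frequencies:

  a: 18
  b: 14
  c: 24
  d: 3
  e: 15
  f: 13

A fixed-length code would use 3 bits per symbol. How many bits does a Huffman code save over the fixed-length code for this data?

Fixed-length: 3 bits × 87 symbols = 261 bits.
Huffman merges:
merge d(3) and f(13): 16
merge b(14) and e(15): 29
merge 16 and a(18): 34
merge c(24) and 29: 53
merge 34 and 53: 87
Huffman total = 16 + 29 + 34 + 53 + 87 = 219 bits.
Saving = 261 − 219 = 42 bits.

42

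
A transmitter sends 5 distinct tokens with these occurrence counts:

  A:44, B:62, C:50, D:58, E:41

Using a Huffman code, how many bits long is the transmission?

Greedily combine the two least-frequent nodes:
merge E(41) and A(44): 85
merge C(50) and D(58): 108
merge B(62) and 85: 147
merge 108 and 147: 255
Total encoded bits = sum of merged weights = 85 + 108 + 147 + 255 = 595.

595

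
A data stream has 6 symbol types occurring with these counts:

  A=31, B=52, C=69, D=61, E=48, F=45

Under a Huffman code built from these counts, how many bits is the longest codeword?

3

Merge the two lowest-weight nodes at each step:
merge A(31) and F(45): 76
merge E(48) and B(52): 100
merge D(61) and C(69): 130
merge 76 and 100: 176
merge 130 and 176: 306
The rarest symbols sit at the bottom; the longest codeword is 3 bits.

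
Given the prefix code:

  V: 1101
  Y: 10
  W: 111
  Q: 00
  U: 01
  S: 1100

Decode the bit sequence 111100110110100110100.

Read left to right; each codeword is recognised as soon as it completes (prefix code):
  111→W | 10→Y | 01→U | 10→Y | 1101→V | 00→Q | 1101→V | 00→Q
Decoded message: WYUYVQVQ

WYUYVQVQ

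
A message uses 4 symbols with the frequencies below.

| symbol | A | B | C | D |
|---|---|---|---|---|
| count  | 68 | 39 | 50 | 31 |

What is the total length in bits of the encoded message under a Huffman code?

Merge the two smallest weights repeatedly:
merge D(31) and B(39): 70
merge C(50) and A(68): 118
merge 70 and 118: 188
Each symbol's bit-cost is frequency × depth; summing gives 376 bits (equivalently 70 + 118 + 188).

376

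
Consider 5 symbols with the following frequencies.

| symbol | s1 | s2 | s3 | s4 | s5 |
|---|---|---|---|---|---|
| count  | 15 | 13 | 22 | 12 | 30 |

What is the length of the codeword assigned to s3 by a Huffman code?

2

Huffman merges, smallest pair first:
combine s4(12), s2(13) → 25
combine s1(15), s3(22) → 37
combine 25, s5(30) → 55
combine 37, 55 → 92
s3 sits 2 levels below the root, so its codeword is 2 bits.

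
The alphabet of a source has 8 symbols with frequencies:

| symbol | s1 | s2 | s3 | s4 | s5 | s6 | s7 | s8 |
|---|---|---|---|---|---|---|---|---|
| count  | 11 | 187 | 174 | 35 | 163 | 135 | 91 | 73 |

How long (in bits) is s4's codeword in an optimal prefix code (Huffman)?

Build the tree from the bottom:
merge s1(11) and s4(35): 46
merge 46 and s8(73): 119
merge s7(91) and 119: 210
merge s6(135) and s5(163): 298
merge s3(174) and s2(187): 361
merge 210 and 298: 508
merge 361 and 508: 869
s4 sits 5 levels below the root, so its codeword is 5 bits.

5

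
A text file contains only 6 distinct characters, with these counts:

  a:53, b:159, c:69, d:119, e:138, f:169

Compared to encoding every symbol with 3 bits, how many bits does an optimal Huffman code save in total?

Fixed-length: 3 bits × 707 symbols = 2121 bits.
Huffman merges:
merge a(53) and c(69): 122
merge d(119) and 122: 241
merge e(138) and b(159): 297
merge f(169) and 241: 410
merge 297 and 410: 707
Huffman total = 122 + 241 + 297 + 410 + 707 = 1777 bits.
Saving = 2121 − 1777 = 344 bits.

344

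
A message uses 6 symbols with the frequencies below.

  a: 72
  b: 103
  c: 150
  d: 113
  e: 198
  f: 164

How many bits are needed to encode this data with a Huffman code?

2038

Build the Huffman tree bottom-up:
combine a(72), b(103) → 175
combine d(113), c(150) → 263
combine f(164), 175 → 339
combine e(198), 263 → 461
combine 339, 461 → 800
The encoded length is the sum of every internal node's weight: 175 + 263 + 339 + 461 + 800 = 2038 bits.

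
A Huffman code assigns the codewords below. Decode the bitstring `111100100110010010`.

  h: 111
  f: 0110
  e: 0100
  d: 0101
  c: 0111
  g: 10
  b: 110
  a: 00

hgebeg

Read left to right; each codeword is recognised as soon as it completes (prefix code):
  111→h | 10→g | 0100→e | 110→b | 0100→e | 10→g
Decoded message: hgebeg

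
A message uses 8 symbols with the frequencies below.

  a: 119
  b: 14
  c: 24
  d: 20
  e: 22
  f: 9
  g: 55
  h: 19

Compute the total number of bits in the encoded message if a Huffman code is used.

Merge the two smallest weights repeatedly:
combine f(9), b(14) → 23
combine h(19), d(20) → 39
combine e(22), 23 → 45
combine c(24), 39 → 63
combine 45, g(55) → 100
combine 63, 100 → 163
combine a(119), 163 → 282
Each symbol's bit-cost is frequency × depth; summing gives 715 bits (equivalently 23 + 39 + 45 + 63 + 100 + 163 + 282).

715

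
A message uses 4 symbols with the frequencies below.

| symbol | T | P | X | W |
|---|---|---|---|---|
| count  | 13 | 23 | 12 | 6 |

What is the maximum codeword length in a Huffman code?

3

Merge the two lowest-weight nodes at each step:
W(6) + X(12) → 18
T(13) + 18 → 31
P(23) + 31 → 54
Maximum depth reached is 3.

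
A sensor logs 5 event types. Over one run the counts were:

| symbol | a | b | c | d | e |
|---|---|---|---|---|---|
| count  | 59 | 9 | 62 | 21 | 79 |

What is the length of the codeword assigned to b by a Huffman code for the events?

Repeatedly merge the two smallest:
merge b(9) and d(21): 30
merge 30 and a(59): 89
merge c(62) and e(79): 141
merge 89 and 141: 230
b's leaf is at depth 3, giving a 3-bit codeword.

3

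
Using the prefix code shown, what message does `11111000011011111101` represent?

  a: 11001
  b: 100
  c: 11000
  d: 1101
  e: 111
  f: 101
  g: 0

Read left to right; each codeword is recognised as soon as it completes (prefix code):
  111→e | 11000→c | 0→g | 1101→d | 111→e | 1101→d
Decoded message: ecgded

ecgded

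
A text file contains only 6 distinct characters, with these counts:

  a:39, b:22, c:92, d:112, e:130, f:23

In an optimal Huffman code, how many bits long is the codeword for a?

3

Huffman merges, smallest pair first:
merge b(22) and f(23): 45
merge a(39) and 45: 84
merge 84 and c(92): 176
merge d(112) and e(130): 242
merge 176 and 242: 418
The subtree containing a is merged 3 times, so code length = 3.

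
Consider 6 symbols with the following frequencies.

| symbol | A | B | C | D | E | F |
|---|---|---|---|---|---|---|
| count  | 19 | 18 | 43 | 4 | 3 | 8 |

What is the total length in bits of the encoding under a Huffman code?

202

Greedily combine the two least-frequent nodes:
merge E(3) and D(4): 7
merge 7 and F(8): 15
merge 15 and B(18): 33
merge A(19) and 33: 52
merge C(43) and 52: 95
Total encoded bits = sum of merged weights = 7 + 15 + 33 + 52 + 95 = 202.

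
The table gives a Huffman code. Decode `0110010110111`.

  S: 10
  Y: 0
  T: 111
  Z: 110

Read left to right; each codeword is recognised as soon as it completes (prefix code):
  0→Y | 110→Z | 0→Y | 10→S | 110→Z | 111→T
Decoded message: YZYSZT

YZYSZT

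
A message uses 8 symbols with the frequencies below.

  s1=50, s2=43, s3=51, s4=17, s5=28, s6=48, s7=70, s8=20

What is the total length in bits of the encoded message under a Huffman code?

948

Greedily combine the two least-frequent nodes:
combine s4(17), s8(20) → 37
combine s5(28), 37 → 65
combine s2(43), s6(48) → 91
combine s1(50), s3(51) → 101
combine 65, s7(70) → 135
combine 91, 101 → 192
combine 135, 192 → 327
Each symbol's bit-cost is frequency × depth; summing gives 948 bits (equivalently 37 + 65 + 91 + 101 + 135 + 192 + 327).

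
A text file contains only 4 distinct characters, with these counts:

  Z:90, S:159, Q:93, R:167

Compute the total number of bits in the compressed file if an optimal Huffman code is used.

Merge the two smallest weights repeatedly:
combine Z(90), Q(93) → 183
combine S(159), R(167) → 326
combine 183, 326 → 509
Total encoded bits = sum of merged weights = 183 + 326 + 509 = 1018.

1018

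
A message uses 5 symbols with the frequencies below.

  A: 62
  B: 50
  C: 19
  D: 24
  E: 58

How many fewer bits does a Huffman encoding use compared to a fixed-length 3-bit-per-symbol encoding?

Fixed-length: 3 bits × 213 symbols = 639 bits.
Huffman merges:
C(19) + D(24) → 43
43 + B(50) → 93
E(58) + A(62) → 120
93 + 120 → 213
Huffman total = 43 + 93 + 120 + 213 = 469 bits.
Saving = 639 − 469 = 170 bits.

170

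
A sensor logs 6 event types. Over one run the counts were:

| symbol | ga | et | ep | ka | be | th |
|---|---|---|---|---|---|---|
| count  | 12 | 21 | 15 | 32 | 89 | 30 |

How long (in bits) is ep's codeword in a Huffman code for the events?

4

Huffman merges, smallest pair first:
merge ga(12) and ep(15): 27
merge et(21) and 27: 48
merge th(30) and ka(32): 62
merge 48 and 62: 110
merge be(89) and 110: 199
ep sits 4 levels below the root, so its codeword is 4 bits.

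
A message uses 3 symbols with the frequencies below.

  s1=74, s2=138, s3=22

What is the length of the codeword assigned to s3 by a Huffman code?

Build the tree from the bottom:
s3(22) + s1(74) → 96
96 + s2(138) → 234
s3 sits 2 levels below the root, so its codeword is 2 bits.

2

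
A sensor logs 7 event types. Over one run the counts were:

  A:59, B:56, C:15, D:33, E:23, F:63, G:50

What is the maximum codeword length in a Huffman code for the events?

Merge the two lowest-weight nodes at each step:
C(15) + E(23) → 38
D(33) + 38 → 71
G(50) + B(56) → 106
A(59) + F(63) → 122
71 + 106 → 177
122 + 177 → 299
The rarest symbols sit at the bottom; the longest codeword is 4 bits.

4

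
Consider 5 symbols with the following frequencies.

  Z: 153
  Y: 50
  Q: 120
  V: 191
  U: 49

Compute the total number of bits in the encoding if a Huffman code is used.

1225

Greedily combine the two least-frequent nodes:
merge U(49) and Y(50): 99
merge 99 and Q(120): 219
merge Z(153) and V(191): 344
merge 219 and 344: 563
The encoded length is the sum of every internal node's weight: 99 + 219 + 344 + 563 = 1225 bits.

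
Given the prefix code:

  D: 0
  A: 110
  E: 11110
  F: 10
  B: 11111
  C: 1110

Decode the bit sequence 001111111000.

DDBADD

Read left to right; each codeword is recognised as soon as it completes (prefix code):
  0→D | 0→D | 11111→B | 110→A | 0→D | 0→D
Decoded message: DDBADD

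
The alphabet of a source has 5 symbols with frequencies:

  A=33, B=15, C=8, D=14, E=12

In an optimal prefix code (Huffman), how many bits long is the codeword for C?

Repeatedly merge the two smallest:
combine C(8), E(12) → 20
combine D(14), B(15) → 29
combine 20, 29 → 49
combine A(33), 49 → 82
C's leaf is at depth 3, giving a 3-bit codeword.

3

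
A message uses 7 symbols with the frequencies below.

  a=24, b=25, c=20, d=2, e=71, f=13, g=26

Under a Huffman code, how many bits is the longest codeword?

Merge the two lowest-weight nodes at each step:
d(2) + f(13) → 15
15 + c(20) → 35
a(24) + b(25) → 49
g(26) + 35 → 61
49 + 61 → 110
e(71) + 110 → 181
Maximum depth reached is 5.

5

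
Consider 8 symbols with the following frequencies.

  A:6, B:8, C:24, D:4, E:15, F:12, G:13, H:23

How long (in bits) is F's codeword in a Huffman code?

Build the tree from the bottom:
merge D(4) and A(6): 10
merge B(8) and 10: 18
merge F(12) and G(13): 25
merge E(15) and 18: 33
merge H(23) and C(24): 47
merge 25 and 33: 58
merge 47 and 58: 105
F sits 3 levels below the root, so its codeword is 3 bits.

3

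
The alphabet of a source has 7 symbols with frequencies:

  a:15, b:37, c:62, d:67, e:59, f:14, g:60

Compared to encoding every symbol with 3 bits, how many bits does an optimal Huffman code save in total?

Fixed-length: 3 bits × 314 symbols = 942 bits.
Huffman merges:
f(14) + a(15) → 29
29 + b(37) → 66
e(59) + g(60) → 119
c(62) + 66 → 128
d(67) + 119 → 186
128 + 186 → 314
Huffman total = 29 + 66 + 119 + 128 + 186 + 314 = 842 bits.
Saving = 942 − 842 = 100 bits.

100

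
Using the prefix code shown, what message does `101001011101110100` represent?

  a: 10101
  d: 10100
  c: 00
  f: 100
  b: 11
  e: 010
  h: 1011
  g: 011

dhhd

Read left to right; each codeword is recognised as soon as it completes (prefix code):
  10100→d | 1011→h | 1011→h | 10100→d
Decoded message: dhhd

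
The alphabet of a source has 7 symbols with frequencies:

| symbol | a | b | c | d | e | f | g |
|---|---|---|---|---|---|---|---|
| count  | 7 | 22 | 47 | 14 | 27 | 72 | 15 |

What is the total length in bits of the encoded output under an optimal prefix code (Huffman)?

514

Build the Huffman tree bottom-up:
combine a(7), d(14) → 21
combine g(15), 21 → 36
combine b(22), e(27) → 49
combine 36, c(47) → 83
combine 49, f(72) → 121
combine 83, 121 → 204
Each symbol's bit-cost is frequency × depth; summing gives 514 bits (equivalently 21 + 36 + 49 + 83 + 121 + 204).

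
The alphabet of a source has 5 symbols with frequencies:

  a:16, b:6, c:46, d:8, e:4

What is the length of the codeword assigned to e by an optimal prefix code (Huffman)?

4

Build the tree from the bottom:
e(4) + b(6) → 10
d(8) + 10 → 18
a(16) + 18 → 34
34 + c(46) → 80
e's leaf is at depth 4, giving a 4-bit codeword.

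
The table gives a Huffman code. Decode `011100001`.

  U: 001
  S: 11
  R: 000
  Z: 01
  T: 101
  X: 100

ZSRZ

Read left to right; each codeword is recognised as soon as it completes (prefix code):
  01→Z | 11→S | 000→R | 01→Z
Decoded message: ZSRZ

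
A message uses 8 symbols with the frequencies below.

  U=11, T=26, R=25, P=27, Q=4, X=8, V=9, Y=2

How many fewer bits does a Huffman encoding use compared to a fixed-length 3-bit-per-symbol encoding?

Fixed-length: 3 bits × 112 symbols = 336 bits.
Huffman merges:
combine Y(2), Q(4) → 6
combine 6, X(8) → 14
combine V(9), U(11) → 20
combine 14, 20 → 34
combine R(25), T(26) → 51
combine P(27), 34 → 61
combine 51, 61 → 112
Huffman total = 6 + 14 + 20 + 34 + 51 + 61 + 112 = 298 bits.
Saving = 336 − 298 = 38 bits.

38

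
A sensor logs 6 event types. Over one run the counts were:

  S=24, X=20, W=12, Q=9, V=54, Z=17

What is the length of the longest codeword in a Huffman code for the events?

4

Merge the two lowest-weight nodes at each step:
merge Q(9) and W(12): 21
merge Z(17) and X(20): 37
merge 21 and S(24): 45
merge 37 and 45: 82
merge V(54) and 82: 136
The first pair merged (Q, W) ends up deepest, at depth 4.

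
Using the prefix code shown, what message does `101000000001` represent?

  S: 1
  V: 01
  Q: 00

Read left to right; each codeword is recognised as soon as it completes (prefix code):
  1→S | 01→V | 00→Q | 00→Q | 00→Q | 00→Q | 1→S
Decoded message: SVQQQQS

SVQQQQS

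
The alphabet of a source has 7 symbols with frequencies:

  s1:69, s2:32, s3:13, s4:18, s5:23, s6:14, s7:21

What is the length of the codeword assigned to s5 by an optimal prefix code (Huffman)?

Huffman merges, smallest pair first:
s3(13) + s6(14) → 27
s4(18) + s7(21) → 39
s5(23) + 27 → 50
s2(32) + 39 → 71
50 + s1(69) → 119
71 + 119 → 190
The subtree containing s5 is merged 3 times, so code length = 3.

3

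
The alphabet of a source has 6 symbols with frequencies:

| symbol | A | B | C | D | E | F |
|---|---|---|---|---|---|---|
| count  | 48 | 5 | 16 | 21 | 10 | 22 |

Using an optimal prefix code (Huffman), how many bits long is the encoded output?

Build the Huffman tree bottom-up:
B(5) + E(10) → 15
15 + C(16) → 31
D(21) + F(22) → 43
31 + 43 → 74
A(48) + 74 → 122
Total encoded bits = sum of merged weights = 15 + 31 + 43 + 74 + 122 = 285.

285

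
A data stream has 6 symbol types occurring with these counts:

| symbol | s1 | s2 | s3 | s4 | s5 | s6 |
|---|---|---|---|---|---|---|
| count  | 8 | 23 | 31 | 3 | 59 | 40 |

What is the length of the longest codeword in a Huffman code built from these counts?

Merge the two lowest-weight nodes at each step:
combine s4(3), s1(8) → 11
combine 11, s2(23) → 34
combine s3(31), 34 → 65
combine s6(40), s5(59) → 99
combine 65, 99 → 164
Maximum depth reached is 4.

4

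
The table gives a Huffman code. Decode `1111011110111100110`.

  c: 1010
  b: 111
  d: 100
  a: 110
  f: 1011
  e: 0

bfabda

Read left to right; each codeword is recognised as soon as it completes (prefix code):
  111→b | 1011→f | 110→a | 111→b | 100→d | 110→a
Decoded message: bfabda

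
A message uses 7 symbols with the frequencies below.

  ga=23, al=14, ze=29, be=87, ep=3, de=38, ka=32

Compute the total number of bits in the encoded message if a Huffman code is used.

Build the Huffman tree bottom-up:
ep(3) + al(14) → 17
17 + ga(23) → 40
ze(29) + ka(32) → 61
de(38) + 40 → 78
61 + 78 → 139
be(87) + 139 → 226
Each symbol's bit-cost is frequency × depth; summing gives 561 bits (equivalently 17 + 40 + 61 + 78 + 139 + 226).

561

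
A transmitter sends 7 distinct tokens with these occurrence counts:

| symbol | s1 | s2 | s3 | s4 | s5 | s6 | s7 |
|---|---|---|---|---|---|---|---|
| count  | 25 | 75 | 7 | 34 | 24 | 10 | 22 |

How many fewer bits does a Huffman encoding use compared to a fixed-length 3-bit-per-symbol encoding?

Fixed-length: 3 bits × 197 symbols = 591 bits.
Huffman merges:
combine s3(7), s6(10) → 17
combine 17, s7(22) → 39
combine s5(24), s1(25) → 49
combine s4(34), 39 → 73
combine 49, 73 → 122
combine s2(75), 122 → 197
Huffman total = 17 + 39 + 49 + 73 + 122 + 197 = 497 bits.
Saving = 591 − 497 = 94 bits.

94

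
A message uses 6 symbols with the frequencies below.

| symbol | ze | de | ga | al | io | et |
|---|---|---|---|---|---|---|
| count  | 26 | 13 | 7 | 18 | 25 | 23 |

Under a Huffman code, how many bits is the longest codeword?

Merge the two lowest-weight nodes at each step:
ga(7) + de(13) → 20
al(18) + 20 → 38
et(23) + io(25) → 48
ze(26) + 38 → 64
48 + 64 → 112
The rarest symbols sit at the bottom; the longest codeword is 4 bits.

4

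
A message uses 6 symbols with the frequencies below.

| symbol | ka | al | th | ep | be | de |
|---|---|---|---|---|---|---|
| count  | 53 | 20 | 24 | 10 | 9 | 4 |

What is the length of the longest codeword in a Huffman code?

Merge the two lowest-weight nodes at each step:
combine de(4), be(9) → 13
combine ep(10), 13 → 23
combine al(20), 23 → 43
combine th(24), 43 → 67
combine ka(53), 67 → 120
The rarest symbols sit at the bottom; the longest codeword is 5 bits.

5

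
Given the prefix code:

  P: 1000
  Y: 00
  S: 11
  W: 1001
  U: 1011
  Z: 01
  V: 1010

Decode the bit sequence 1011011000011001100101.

UZPZWWZ

Read left to right; each codeword is recognised as soon as it completes (prefix code):
  1011→U | 01→Z | 1000→P | 01→Z | 1001→W | 1001→W | 01→Z
Decoded message: UZPZWWZ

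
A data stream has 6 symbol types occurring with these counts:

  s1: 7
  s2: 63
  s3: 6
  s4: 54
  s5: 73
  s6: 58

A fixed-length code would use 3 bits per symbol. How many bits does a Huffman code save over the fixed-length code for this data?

181

Fixed-length: 3 bits × 261 symbols = 783 bits.
Huffman merges:
s3(6) + s1(7) → 13
13 + s4(54) → 67
s6(58) + s2(63) → 121
67 + s5(73) → 140
121 + 140 → 261
Huffman total = 13 + 67 + 121 + 140 + 261 = 602 bits.
Saving = 783 − 602 = 181 bits.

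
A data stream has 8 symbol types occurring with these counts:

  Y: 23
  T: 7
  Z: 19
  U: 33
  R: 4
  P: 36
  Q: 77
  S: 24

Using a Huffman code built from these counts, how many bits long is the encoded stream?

Build the Huffman tree bottom-up:
combine R(4), T(7) → 11
combine 11, Z(19) → 30
combine Y(23), S(24) → 47
combine 30, U(33) → 63
combine P(36), 47 → 83
combine 63, Q(77) → 140
combine 83, 140 → 223
Total encoded bits = sum of merged weights = 11 + 30 + 47 + 63 + 83 + 140 + 223 = 597.

597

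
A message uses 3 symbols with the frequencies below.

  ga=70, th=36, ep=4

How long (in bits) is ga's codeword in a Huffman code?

1

Repeatedly merge the two smallest:
combine ep(4), th(36) → 40
combine 40, ga(70) → 110
ga is a child of the root — depth 1, so its codeword is a single bit.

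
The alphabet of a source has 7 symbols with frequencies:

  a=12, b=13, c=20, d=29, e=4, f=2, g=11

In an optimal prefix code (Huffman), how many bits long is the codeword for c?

2

Build the tree from the bottom:
merge f(2) and e(4): 6
merge 6 and g(11): 17
merge a(12) and b(13): 25
merge 17 and c(20): 37
merge 25 and d(29): 54
merge 37 and 54: 91
c sits 2 levels below the root, so its codeword is 2 bits.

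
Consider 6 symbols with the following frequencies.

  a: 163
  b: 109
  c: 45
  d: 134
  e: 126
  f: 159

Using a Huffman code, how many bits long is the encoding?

1886

Build the Huffman tree bottom-up:
combine c(45), b(109) → 154
combine e(126), d(134) → 260
combine 154, f(159) → 313
combine a(163), 260 → 423
combine 313, 423 → 736
Total encoded bits = sum of merged weights = 154 + 260 + 313 + 423 + 736 = 1886.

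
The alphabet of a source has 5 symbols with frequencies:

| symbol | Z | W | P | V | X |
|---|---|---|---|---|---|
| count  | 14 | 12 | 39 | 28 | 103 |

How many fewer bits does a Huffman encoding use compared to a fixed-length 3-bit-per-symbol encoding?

Fixed-length: 3 bits × 196 symbols = 588 bits.
Huffman merges:
merge W(12) and Z(14): 26
merge 26 and V(28): 54
merge P(39) and 54: 93
merge 93 and X(103): 196
Huffman total = 26 + 54 + 93 + 196 = 369 bits.
Saving = 588 − 369 = 219 bits.

219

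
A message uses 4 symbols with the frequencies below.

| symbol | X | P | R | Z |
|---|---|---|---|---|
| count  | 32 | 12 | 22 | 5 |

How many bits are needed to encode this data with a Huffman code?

127

Greedily combine the two least-frequent nodes:
combine Z(5), P(12) → 17
combine 17, R(22) → 39
combine X(32), 39 → 71
Each symbol's bit-cost is frequency × depth; summing gives 127 bits (equivalently 17 + 39 + 71).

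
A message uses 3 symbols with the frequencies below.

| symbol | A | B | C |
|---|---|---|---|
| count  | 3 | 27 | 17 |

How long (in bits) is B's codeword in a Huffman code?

Huffman merges, smallest pair first:
A(3) + C(17) → 20
20 + B(27) → 47
B is a child of the root — depth 1, so its codeword is a single bit.

1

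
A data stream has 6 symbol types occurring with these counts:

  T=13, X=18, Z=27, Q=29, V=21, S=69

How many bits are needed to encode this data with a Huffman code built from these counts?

424

Greedily combine the two least-frequent nodes:
T(13) + X(18) → 31
V(21) + Z(27) → 48
Q(29) + 31 → 60
48 + 60 → 108
S(69) + 108 → 177
Each symbol's bit-cost is frequency × depth; summing gives 424 bits (equivalently 31 + 48 + 60 + 108 + 177).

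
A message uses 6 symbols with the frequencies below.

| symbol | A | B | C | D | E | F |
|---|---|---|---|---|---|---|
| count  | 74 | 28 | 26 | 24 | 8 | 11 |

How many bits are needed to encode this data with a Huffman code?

Build the Huffman tree bottom-up:
E(8) + F(11) → 19
19 + D(24) → 43
C(26) + B(28) → 54
43 + 54 → 97
A(74) + 97 → 171
Each symbol's bit-cost is frequency × depth; summing gives 384 bits (equivalently 19 + 43 + 54 + 97 + 171).

384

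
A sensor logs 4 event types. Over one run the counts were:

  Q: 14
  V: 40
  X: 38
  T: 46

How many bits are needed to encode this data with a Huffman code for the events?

276

Greedily combine the two least-frequent nodes:
merge Q(14) and X(38): 52
merge V(40) and T(46): 86
merge 52 and 86: 138
Total encoded bits = sum of merged weights = 52 + 86 + 138 = 276.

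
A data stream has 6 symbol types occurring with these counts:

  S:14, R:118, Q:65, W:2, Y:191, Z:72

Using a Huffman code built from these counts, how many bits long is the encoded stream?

983

Merge the two smallest weights repeatedly:
merge W(2) and S(14): 16
merge 16 and Q(65): 81
merge Z(72) and 81: 153
merge R(118) and 153: 271
merge Y(191) and 271: 462
Total encoded bits = sum of merged weights = 16 + 81 + 153 + 271 + 462 = 983.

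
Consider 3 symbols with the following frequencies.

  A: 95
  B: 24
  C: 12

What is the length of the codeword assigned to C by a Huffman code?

Repeatedly merge the two smallest:
merge C(12) and B(24): 36
merge 36 and A(95): 131
The subtree containing C is merged 2 times, so code length = 2.

2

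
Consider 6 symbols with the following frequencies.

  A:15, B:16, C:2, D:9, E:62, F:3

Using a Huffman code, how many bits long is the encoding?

200

Build the Huffman tree bottom-up:
merge C(2) and F(3): 5
merge 5 and D(9): 14
merge 14 and A(15): 29
merge B(16) and 29: 45
merge 45 and E(62): 107
Each symbol's bit-cost is frequency × depth; summing gives 200 bits (equivalently 5 + 14 + 29 + 45 + 107).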